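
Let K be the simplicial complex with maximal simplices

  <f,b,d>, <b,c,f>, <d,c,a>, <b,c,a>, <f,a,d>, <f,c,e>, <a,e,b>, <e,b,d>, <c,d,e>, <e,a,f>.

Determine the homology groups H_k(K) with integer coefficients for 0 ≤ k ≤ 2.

Take the total order a < b < c < d < e < f on the vertex set. Then K (dimension 2) consists of the simplices:

  0-simplices (6): a, b, c, d, e, f
  1-simplices (15): ab, ac, ad, ae, af, bc, bd, be, bf, cd, ce, cf, de, df, ef
  2-simplices (10): abc, abe, acd, adf, aef, bcf, bde, bdf, cde, cef

giving chain groups C_0 ≅ Z^6, C_1 ≅ Z^15, C_2 ≅ Z^10.

The boundary map ∂_1: C_1 → C_0 sends each edge [p,q] (with p < q) to q − p. For instance
  ∂ef = f − e.
The 6×15 boundary matrix has rank 5 and Smith normal form diag(1,1,1,1,1).

∂_2: C_2 → C_1 maps a triangle to the signed sum of its edges. For instance
  ∂cef = ef − cf + ce,
  ∂aef = ef − af + ae.
This gives a 15×10 integer matrix of rank 10; reducing to Smith normal form yields diagonal entries (1,1,1,1,1,1,1,1,1,2).

Computing H_k = (kernel of ∂_k) / (image of ∂_{k+1}):

  H_0: rank C_0 − rank ∂_1 = 6 − 5 = 1, and the invariant factors of ∂_1 are all 1, so H_0 ≅ Z.
  H_1: rank ker ∂_1 − rank ∂_2 = (15 − 5) − 10 = 0, and ∂_2 has invariant factor 2 > 1, so H_1 ≅ Z_2.
  H_2: rank ker ∂_2 − rank ∂_3 = (10 − 10) − 0 = 0, and there is no ∂_3, so H_2 ≅ 0.

H_0 ≅ Z,  H_1 ≅ Z_2,  H_2 = 0.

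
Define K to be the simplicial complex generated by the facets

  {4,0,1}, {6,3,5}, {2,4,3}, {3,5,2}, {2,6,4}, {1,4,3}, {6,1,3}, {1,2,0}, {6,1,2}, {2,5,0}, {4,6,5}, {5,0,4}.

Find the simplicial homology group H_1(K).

Fix the vertex order 0 < 1 < 2 < 3 < 4 < 5 < 6 and write every simplex with vertices in increasing order. Then dim K = 2 and the simplices of K are:

  0-simplices (7): [0], [1], [2], [3], [4], [5], [6]
  1-simplices (18): [0,1], [0,2], [0,4], [0,5], [1,2], [1,3], [1,4], [1,6], [2,3], [2,4], [2,5], [2,6], [3,4], [3,5], [3,6], [4,5], [4,6], [5,6]
  2-simplices (12): [0,1,2], [0,1,4], [0,2,5], [0,4,5], [1,2,6], [1,3,4], [1,3,6], [2,3,4], [2,3,5], [2,4,6], [3,5,6], [4,5,6]

so the chain groups are C_0 ≅ Z^7, C_1 ≅ Z^18, C_2 ≅ Z^12.

The boundary map ∂_1: C_1 → C_0 is given by ∂[p,q] = [q] − [p]. For instance
  ∂[1,3] = [3] − [1].
As a 7×18 matrix over Z this has rank 6, with invariant factors (1,1,1,1,1,1).

The boundary map ∂_2: C_2 → C_1 sends each 2-simplex [p,q,r] to [q,r] − [p,r] + [p,q]. For instance
  ∂[1,3,4] = [3,4] − [1,4] + [1,3],
  ∂[0,2,5] = [2,5] − [0,5] + [0,2].
This gives a 18×12 integer matrix of rank 12; reducing to Smith normal form yields diagonal entries (1,1,1,1,1,1,1,1,1,1,1,2).

From H_k ≅ ker(∂_k) / im(∂_{k+1}) we obtain:

  H_1: rank ker ∂_1 − rank ∂_2 = (18 − 6) − 12 = 0, and ∂_2 has invariant factor 2 > 1, so H_1 ≅ Z/2Z.

H_1 = Z/2Z.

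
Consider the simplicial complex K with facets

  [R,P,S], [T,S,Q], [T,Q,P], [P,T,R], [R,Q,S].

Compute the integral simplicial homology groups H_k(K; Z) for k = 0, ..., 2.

H_0 = Z,  H_1 = Z,  H_2 = 0.

Fix the vertex order P < Q < R < S < T and write every simplex with vertices in increasing order. Then dim K = 2 and the simplices of K are:

  0-simplices (5): P, Q, R, S, T
  1-simplices (10): PQ, PR, PS, PT, QR, QS, QT, RS, RT, ST
  2-simplices (5): PQT, PRS, PRT, QRS, QST

Hence C_0 ≅ Z^5, C_1 ≅ Z^10, C_2 ≅ Z^5.

Boundary ∂_1: C_1 → C_0 sends each edge [p,q] (with p < q) to q − p. For instance
  ∂ST = T − S.
The resulting 5×10 matrix has rank 4, and its Smith normal form has invariant factors (1,1,1,1).

The boundary map ∂_2: C_2 → C_1 sends each 2-simplex [p,q,r] to [q,r] − [p,r] + [p,q]. For instance
  ∂QST = ST − QT + QS,
  ∂PRT = RT − PT + PR.
As a 10×5 matrix over Z this has rank 5, with invariant factors (1,1,1,1,1).

Now H_k = ker ∂_k / im ∂_{k+1}, so:

  H_0: rank C_0 − rank ∂_1 = 5 − 4 = 1, and the invariant factors of ∂_1 are all 1, so H_0 = Z.
  H_1: rank ker ∂_1 − rank ∂_2 = (10 − 4) − 5 = 1, and the invariant factors of ∂_2 are all 1, so H_1 = Z.
  H_2: rank ker ∂_2 − rank ∂_3 = (5 − 5) − 0 = 0, and there is no ∂_3, so H_2 = 0.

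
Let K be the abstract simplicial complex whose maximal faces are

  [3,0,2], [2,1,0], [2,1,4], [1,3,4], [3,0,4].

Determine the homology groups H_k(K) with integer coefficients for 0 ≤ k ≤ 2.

H_0 ≅ Z,  H_1 ≅ Z,  H_2 = 0.

Fix the vertex order 0 < 1 < 2 < 3 < 4 and write every simplex with vertices in increasing order. Then dim K = 2 and the simplices of K are:

  0-simplices (5): [0], [1], [2], [3], [4]
  1-simplices (10): [0,1], [0,2], [0,3], [0,4], [1,2], [1,3], [1,4], [2,3], [2,4], [3,4]
  2-simplices (5): [0,1,2], [0,2,3], [0,3,4], [1,2,4], [1,3,4]

Hence C_0 ≅ Z^5, C_1 ≅ Z^10, C_2 ≅ Z^5.

∂_1: C_1 → C_0 sends each edge [p,q] (with p < q) to q − p.
The resulting 5×10 matrix has rank 4, and its Smith normal form has invariant factors (1,1,1,1).

∂_2: C_2 → C_1 sends each 2-simplex [p,q,r] to [q,r] − [p,r] + [p,q]. For instance
  ∂[0,3,4] = [3,4] − [0,4] + [0,3],
  ∂[0,2,3] = [2,3] − [0,3] + [0,2].
The resulting 10×5 matrix has rank 5, and its Smith normal form has invariant factors (1,1,1,1,1).

Computing H_k = (kernel of ∂_k) / (image of ∂_{k+1}):

  H_0: rank C_0 − rank ∂_1 = 5 − 4 = 1, and the invariant factors of ∂_1 are all 1, so H_0 = Z.
  H_1: rank ker ∂_1 − rank ∂_2 = (10 − 4) − 5 = 1, and the invariant factors of ∂_2 are all 1, so H_1 = Z.
  H_2: rank ker ∂_2 − rank ∂_3 = (5 − 5) − 0 = 0, and there is no ∂_3, so H_2 = 0.

As a check, the Euler characteristic is 5 − 10 + 5 = 0, which agrees with 1 − 1 + 0 = 0.
(K is a triangulation of the Möbius band.)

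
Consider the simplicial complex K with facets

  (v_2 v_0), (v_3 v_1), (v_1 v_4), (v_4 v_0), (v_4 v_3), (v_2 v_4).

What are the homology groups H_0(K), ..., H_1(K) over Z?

Take the total order v_0 < v_1 < v_2 < v_3 < v_4 on the vertex set. Then K (dimension 1) consists of the simplices:

  0-simplices (5): [v_0], [v_1], [v_2], [v_3], [v_4]
  1-simplices (6): [v_0,v_2], [v_0,v_4], [v_1,v_3], [v_1,v_4], [v_2,v_4], [v_3,v_4]

Hence C_0 ≅ Z^5, C_1 ≅ Z^6.

∂_1: C_1 → C_0 maps an edge to its endpoints' difference, ∂[p,q] = q − p. For instance
  ∂[v_2,v_4] = [v_4] − [v_2].
The resulting 5×6 matrix has rank 4, and its Smith normal form has invariant factors (1,1,1,1).

Computing H_k = (kernel of ∂_k) / (image of ∂_{k+1}):

  H_0: rank C_0 − rank ∂_1 = 5 − 4 = 1, and the invariant factors of ∂_1 are all 1, so H_0 ≅ Z.
  H_1: rank ker ∂_1 − rank ∂_2 = (6 − 4) − 0 = 2, and there is no ∂_2, so H_1 ≅ Z^2.

H_0 ≅ Z,  H_1 ≅ Z^2.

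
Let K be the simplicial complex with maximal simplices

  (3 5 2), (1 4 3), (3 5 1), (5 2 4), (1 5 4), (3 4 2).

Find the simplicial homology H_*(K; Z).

Fix the vertex order 1 < 2 < 3 < 4 < 5 and write every simplex with vertices in increasing order. Then dim K = 2 and the simplices of K are:

  0-simplices (5): [1], [2], [3], [4], [5]
  1-simplices (9): [1,3], [1,4], [1,5], [2,3], [2,4], [2,5], [3,4], [3,5], [4,5]
  2-simplices (6): [1,3,4], [1,3,5], [1,4,5], [2,3,4], [2,3,5], [2,4,5]

giving chain groups C_0 ≅ Z^5, C_1 ≅ Z^9, C_2 ≅ Z^6.

∂_1: C_1 → C_0 sends each edge [p,q] (with p < q) to q − p. For instance
  ∂[1,4] = [4] − [1].
The resulting 5×9 matrix has rank 4, and its Smith normal form has invariant factors (1,1,1,1).

Boundary ∂_2: C_2 → C_1 acts by ∂[p,q,r] = [q,r] − [p,r] + [p,q]. For instance
  ∂[1,4,5] = [4,5] − [1,5] + [1,4],
  ∂[1,3,5] = [3,5] − [1,5] + [1,3].
The 9×6 boundary matrix has rank 5 and Smith normal form diag(1,1,1,1,1).

Now H_k = ker ∂_k / im ∂_{k+1}, so:

  H_0: rank C_0 − rank ∂_1 = 5 − 4 = 1, and the invariant factors of ∂_1 are all 1, so H_0 = Z.
  H_1: rank ker ∂_1 − rank ∂_2 = (9 − 4) − 5 = 0, and the invariant factors of ∂_2 are all 1, so H_1 = 0.
  H_2: rank ker ∂_2 − rank ∂_3 = (6 − 5) − 0 = 1, and there is no ∂_3, so H_2 = Z.

H_0 = Z,  H_1 = 0,  H_2 = Z.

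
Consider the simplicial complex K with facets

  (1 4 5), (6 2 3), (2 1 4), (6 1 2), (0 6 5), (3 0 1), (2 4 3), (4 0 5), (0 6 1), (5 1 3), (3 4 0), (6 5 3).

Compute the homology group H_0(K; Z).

H_0 ≅ Z.

We work with the vertex ordering 0 < 1 < 2 < 3 < 4 < 5 < 6. The simplices of K, each written with vertices in increasing order, are:

  0-simplices (7): [0], [1], [2], [3], [4], [5], [6]
  1-simplices (18): [0,1], [0,3], [0,4], [0,5], [0,6], [1,2], [1,3], [1,4], [1,5], [1,6], [2,3], [2,4], [2,6], [3,4], [3,5], [3,6], [4,5], [5,6]
  2-simplices (12): [0,1,3], [0,1,6], [0,3,4], [0,4,5], [0,5,6], [1,2,4], [1,2,6], [1,3,5], [1,4,5], [2,3,4], [2,3,6], [3,5,6]

giving chain groups C_0 ≅ Z^7, C_1 ≅ Z^18, C_2 ≅ Z^12.

∂_1: C_1 → C_0 is given by ∂[p,q] = [q] − [p].
The 7×18 boundary matrix has rank 6 and Smith normal form diag(1,1,1,1,1,1).

Boundary ∂_2: C_2 → C_1 sends each 2-simplex [p,q,r] to [q,r] − [p,r] + [p,q]. For instance
  ∂[3,5,6] = [5,6] − [3,6] + [3,5],
  ∂[1,4,5] = [4,5] − [1,5] + [1,4].
As a 18×12 matrix over Z this has rank 12, with invariant factors (1,1,1,1,1,1,1,1,1,1,1,2).

Computing H_k = (kernel of ∂_k) / (image of ∂_{k+1}):

  H_0: rank C_0 − rank ∂_1 = 7 − 6 = 1, and the invariant factors of ∂_1 are all 1, so H_0 = Z.

(K is a triangulation of the real projective plane RP^2.)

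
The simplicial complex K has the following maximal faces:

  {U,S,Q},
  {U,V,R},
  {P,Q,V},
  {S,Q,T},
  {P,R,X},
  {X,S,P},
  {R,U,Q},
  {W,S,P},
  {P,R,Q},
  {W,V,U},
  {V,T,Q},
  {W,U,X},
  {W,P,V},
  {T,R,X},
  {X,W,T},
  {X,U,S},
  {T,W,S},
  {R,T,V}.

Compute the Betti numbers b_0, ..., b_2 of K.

b_0 = 1, b_1 = 1, b_2 = 0.

Take the total order P < Q < R < S < T < U < V < W < X on the vertex set. Then K (dimension 2) consists of the simplices:

  0-simplices (9): P, Q, R, S, T, U, V, W, X
  1-simplices (27): PQ, PR, PS, PV, PW, PX, QR, QS, QT, QU, QV, RT, RU, RV, RX, ST, SU, SW, SX, TV, TW, TX, UV, UW, UX, VW, WX
  2-simplices (18): PQR, PQV, PRX, PSW, PSX, PVW, QRU, QST, QSU, QTV, RTV, RTX, RUV, STW, SUX, TWX, UVW, UWX

Hence C_0 ≅ Z^9, C_1 ≅ Z^27, C_2 ≅ Z^18.

Boundary ∂_1: C_1 → C_0 is given by ∂[p,q] = [q] − [p]. For instance
  ∂TX = X − T.
The resulting 9×27 matrix has rank 8, and its Smith normal form has invariant factors (1,1,1,1,1,1,1,1).

The boundary map ∂_2: C_2 → C_1 maps a triangle to the signed sum of its edges. For instance
  ∂RTX = TX − RX + RT,
  ∂PQV = QV − PV + PQ.
The resulting 27×18 matrix has rank 18, and its Smith normal form has invariant factors (1,1,1,1,1,1,1,1,1,1,1,1,1,1,1,1,1,2).

Reading off H_k = ker ∂_k / im ∂_{k+1}:

  H_0: rank C_0 − rank ∂_1 = 9 − 8 = 1, and the invariant factors of ∂_1 are all 1, so H_0 = Z.
  H_1: rank ker ∂_1 − rank ∂_2 = (27 − 8) − 18 = 1, and ∂_2 has invariant factor 2 > 1, so H_1 = Z ⊕ Z/2.
  H_2: rank ker ∂_2 − rank ∂_3 = (18 − 18) − 0 = 0, and there is no ∂_3, so H_2 = 0.

Hence the Betti numbers are b_0 = 1, b_1 = 1, b_2 = 0.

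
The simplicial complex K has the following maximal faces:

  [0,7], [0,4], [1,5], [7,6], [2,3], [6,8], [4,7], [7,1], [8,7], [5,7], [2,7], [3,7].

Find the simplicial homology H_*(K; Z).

We work with the vertex ordering 0 < 1 < 2 < 3 < 4 < 5 < 6 < 7 < 8. The simplices of K, each written with vertices in increasing order, are:

  0-simplices (9): [0], [1], [2], [3], [4], [5], [6], [7], [8]
  1-simplices (12): [0,4], [0,7], [1,5], [1,7], [2,3], [2,7], [3,7], [4,7], [5,7], [6,7], [6,8], [7,8]

giving chain groups C_0 ≅ Z^9, C_1 ≅ Z^12.

The boundary map ∂_1: C_1 → C_0 is given by ∂[p,q] = [q] − [p]. For instance
  ∂[1,7] = [7] − [1].
The 9×12 boundary matrix has rank 8 and Smith normal form diag(1,1,1,1,1,1,1,1).

From H_k ≅ ker(∂_k) / im(∂_{k+1}) we obtain:

  H_0: rank C_0 − rank ∂_1 = 9 − 8 = 1, and the invariant factors of ∂_1 are all 1, so H_0 = Z.
  H_1: rank ker ∂_1 − rank ∂_2 = (12 − 8) − 0 = 4, and there is no ∂_2, so H_1 = Z^4.

H_0 ≅ Z,  H_1 ≅ Z^4.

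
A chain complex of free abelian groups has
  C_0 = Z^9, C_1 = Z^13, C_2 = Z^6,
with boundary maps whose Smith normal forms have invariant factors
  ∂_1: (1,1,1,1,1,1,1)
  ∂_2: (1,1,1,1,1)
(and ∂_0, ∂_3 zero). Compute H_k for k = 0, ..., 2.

H_0 ≅ Z^2,  H_1 ≅ Z,  H_2 ≅ Z.

H_0: b_0 = 9 − 0 − 7 = 2; torsion from ∂_1 factors > 1: none. So H_0 ≅ Z^2.
H_1: b_1 = 13 − 7 − 5 = 1; torsion from ∂_2 factors > 1: none. So H_1 ≅ Z.
H_2: b_2 = 6 − 5 − 0 = 1; torsion from ∂_3 factors > 1: none. So H_2 ≅ Z.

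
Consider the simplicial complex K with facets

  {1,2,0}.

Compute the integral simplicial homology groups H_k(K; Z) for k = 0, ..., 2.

K has 3 vertices, 3 edges, 1 triangle.
rank ∂_0 = 0, rank ∂_1 = 2 ⇒ b_0 = 3 − 0 − 2 = 1; all invariant factors of ∂_1 are 1 so no torsion. So H_0 ≅ Z.
rank ∂_1 = 2, rank ∂_2 = 1 ⇒ b_1 = 3 − 2 − 1 = 0; all invariant factors of ∂_2 are 1 so no torsion. So H_1 ≅ 0.
rank ∂_2 = 1, rank ∂_3 = 0 ⇒ b_2 = 1 − 1 − 0 = 0. So H_2 ≅ 0.

H_0 ≅ Z,  H_1 = 0,  H_2 = 0.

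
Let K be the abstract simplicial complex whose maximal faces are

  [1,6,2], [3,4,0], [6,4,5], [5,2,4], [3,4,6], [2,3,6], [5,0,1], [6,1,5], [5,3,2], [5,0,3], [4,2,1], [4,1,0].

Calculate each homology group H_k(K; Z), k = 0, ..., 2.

H_0 = Z,  H_1 = Z/2,  H_2 = 0.

Order the vertices as 0 < 1 < 2 < 3 < 4 < 5 < 6. Listing each simplex with vertices in this order, K has dimension 2 with simplices:

  0-simplices (7): [0], [1], [2], [3], [4], [5], [6]
  1-simplices (18): [0,1], [0,3], [0,4], [0,5], [1,2], [1,4], [1,5], [1,6], [2,3], [2,4], [2,5], [2,6], [3,4], [3,5], [3,6], [4,5], [4,6], [5,6]
  2-simplices (12): [0,1,4], [0,1,5], [0,3,4], [0,3,5], [1,2,4], [1,2,6], [1,5,6], [2,3,5], [2,3,6], [2,4,5], [3,4,6], [4,5,6]

Hence C_0 ≅ Z^7, C_1 ≅ Z^18, C_2 ≅ Z^12.

Boundary ∂_1: C_1 → C_0 sends each edge [p,q] (with p < q) to q − p. For instance
  ∂[1,6] = [6] − [1].
As a 7×18 matrix over Z this has rank 6, with invariant factors (1,1,1,1,1,1).

The boundary map ∂_2: C_2 → C_1 sends each 2-simplex [p,q,r] to [q,r] − [p,r] + [p,q]. For instance
  ∂[0,1,4] = [1,4] − [0,4] + [0,1],
  ∂[2,4,5] = [4,5] − [2,5] + [2,4].
The resulting 18×12 matrix has rank 12, and its Smith normal form has invariant factors (1,1,1,1,1,1,1,1,1,1,1,2).

Now H_k = ker ∂_k / im ∂_{k+1}, so:

  H_0: rank C_0 − rank ∂_1 = 7 − 6 = 1, and the invariant factors of ∂_1 are all 1, so H_0 ≅ Z.
  H_1: rank ker ∂_1 − rank ∂_2 = (18 − 6) − 12 = 0, and ∂_2 has invariant factor 2 > 1, so H_1 ≅ Z/2.
  H_2: rank ker ∂_2 − rank ∂_3 = (12 − 12) − 0 = 0, and there is no ∂_3, so H_2 ≅ 0.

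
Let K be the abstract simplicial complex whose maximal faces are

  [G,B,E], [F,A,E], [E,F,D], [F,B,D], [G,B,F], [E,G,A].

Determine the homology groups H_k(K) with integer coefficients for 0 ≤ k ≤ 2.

Fix the vertex order A < B < D < E < F < G and write every simplex with vertices in increasing order. Then dim K = 2 and the simplices of K are:

  0-simplices (6): A, B, D, E, F, G
  1-simplices (12): AE, AF, AG, BD, BE, BF, BG, DE, DF, EF, EG, FG
  2-simplices (6): AEF, AEG, BDF, BEG, BFG, DEF

so the chain groups are C_0 ≅ Z^6, C_1 ≅ Z^12, C_2 ≅ Z^6.

∂_1: C_1 → C_0 is given by ∂[p,q] = [q] − [p]. For instance
  ∂AF = F − A.
This gives a 6×12 integer matrix of rank 5; reducing to Smith normal form yields diagonal entries (1,1,1,1,1).

The boundary map ∂_2: C_2 → C_1 acts by ∂[p,q,r] = [q,r] − [p,r] + [p,q]. For instance
  ∂AEF = EF − AF + AE,
  ∂AEG = EG − AG + AE.
The resulting 12×6 matrix has rank 6, and its Smith normal form has invariant factors (1,1,1,1,1,1).

From H_k ≅ ker(∂_k) / im(∂_{k+1}) we obtain:

  H_0: rank C_0 − rank ∂_1 = 6 − 5 = 1, and the invariant factors of ∂_1 are all 1, so H_0 = Z.
  H_1: rank ker ∂_1 − rank ∂_2 = (12 − 5) − 6 = 1, and the invariant factors of ∂_2 are all 1, so H_1 = Z.
  H_2: rank ker ∂_2 − rank ∂_3 = (6 − 6) − 0 = 0, and there is no ∂_3, so H_2 = 0.

As a check, the Euler characteristic is 6 − 12 + 6 = 0, which agrees with 1 − 1 + 0 = 0.

H_0 ≅ Z,  H_1 ≅ Z,  H_2 = 0.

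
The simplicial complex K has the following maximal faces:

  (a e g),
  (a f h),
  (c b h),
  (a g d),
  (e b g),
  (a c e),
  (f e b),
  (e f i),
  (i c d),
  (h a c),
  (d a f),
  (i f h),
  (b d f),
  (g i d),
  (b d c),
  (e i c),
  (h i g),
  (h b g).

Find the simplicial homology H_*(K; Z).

K has 9 vertices, 27 edges, 18 triangles.
rank ∂_0 = 0, rank ∂_1 = 8 ⇒ b_0 = 9 − 0 − 8 = 1; all invariant factors of ∂_1 are 1 so no torsion. So H_0 ≅ Z.
rank ∂_1 = 8, rank ∂_2 = 17 ⇒ b_1 = 27 − 8 − 17 = 2; all invariant factors of ∂_2 are 1 so no torsion. So H_1 ≅ Z^2.
rank ∂_2 = 17, rank ∂_3 = 0 ⇒ b_2 = 18 − 17 − 0 = 1. So H_2 ≅ Z.

H_0 = Z,  H_1 = Z^2,  H_2 = Z.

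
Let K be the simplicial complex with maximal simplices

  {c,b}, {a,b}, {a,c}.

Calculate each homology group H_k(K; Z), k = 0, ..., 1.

H_0 = Z,  H_1 = Z.

Fix the vertex order a < b < c and write every simplex with vertices in increasing order. Then dim K = 1 and the simplices of K are:

  0-simplices (3): a, b, c
  1-simplices (3): ab, ac, bc

so the chain groups are C_0 ≅ Z^3, C_1 ≅ Z^3.

Boundary ∂_1: C_1 → C_0 maps an edge to its endpoints' difference, ∂[p,q] = q − p. For instance
  ∂ab = b − a.
As a 3×3 matrix over Z this has rank 2, with invariant factors (1,1).

From H_k ≅ ker(∂_k) / im(∂_{k+1}) we obtain:

  H_0: rank C_0 − rank ∂_1 = 3 − 2 = 1, and the invariant factors of ∂_1 are all 1, so H_0 ≅ Z.
  H_1: rank ker ∂_1 − rank ∂_2 = (3 − 2) − 0 = 1, and there is no ∂_2, so H_1 ≅ Z.

As a check, the Euler characteristic is 3 − 3 = 0, which agrees with 1 − 1 = 0.
(K is a triangulation of the circle S^1.)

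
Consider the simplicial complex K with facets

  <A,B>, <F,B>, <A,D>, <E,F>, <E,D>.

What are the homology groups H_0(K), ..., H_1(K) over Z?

H_0 ≅ Z,  H_1 ≅ Z.

Fix the vertex order A < B < D < E < F and write every simplex with vertices in increasing order. Then dim K = 1 and the simplices of K are:

  0-simplices (5): A, B, D, E, F
  1-simplices (5): AB, AD, BF, DE, EF

so the chain groups are C_0 ≅ Z^5, C_1 ≅ Z^5.

The boundary map ∂_1: C_1 → C_0 sends each edge [p,q] (with p < q) to q − p.
The 5×5 boundary matrix has rank 4 and Smith normal form diag(1,1,1,1).

From H_k ≅ ker(∂_k) / im(∂_{k+1}) we obtain:

  H_0: rank C_0 − rank ∂_1 = 5 − 4 = 1, and the invariant factors of ∂_1 are all 1, so H_0 = Z.
  H_1: rank ker ∂_1 − rank ∂_2 = (5 − 4) − 0 = 1, and there is no ∂_2, so H_1 = Z.

As a check, the Euler characteristic is 5 − 5 = 0, which agrees with 1 − 1 = 0.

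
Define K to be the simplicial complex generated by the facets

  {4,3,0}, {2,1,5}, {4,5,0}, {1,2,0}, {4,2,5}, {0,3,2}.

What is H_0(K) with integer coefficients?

Order the vertices as 0 < 1 < 2 < 3 < 4 < 5. Listing each simplex with vertices in this order, K has dimension 2 with simplices:

  0-simplices (6): [0], [1], [2], [3], [4], [5]
  1-simplices (12): [0,1], [0,2], [0,3], [0,4], [0,5], [1,2], [1,5], [2,3], [2,4], [2,5], [3,4], [4,5]
  2-simplices (6): [0,1,2], [0,2,3], [0,3,4], [0,4,5], [1,2,5], [2,4,5]

giving chain groups C_0 ≅ Z^6, C_1 ≅ Z^12, C_2 ≅ Z^6.

The boundary map ∂_1: C_1 → C_0 maps an edge to its endpoints' difference, ∂[p,q] = q − p. For instance
  ∂[2,3] = [3] − [2].
The 6×12 boundary matrix has rank 5 and Smith normal form diag(1,1,1,1,1).

Boundary ∂_2: C_2 → C_1 acts by ∂[p,q,r] = [q,r] − [p,r] + [p,q]. For instance
  ∂[0,4,5] = [4,5] − [0,5] + [0,4],
  ∂[1,2,5] = [2,5] − [1,5] + [1,2].
This gives a 12×6 integer matrix of rank 6; reducing to Smith normal form yields diagonal entries (1,1,1,1,1,1).

Now H_k = ker ∂_k / im ∂_{k+1}, so:

  H_0: rank C_0 − rank ∂_1 = 6 − 5 = 1, and the invariant factors of ∂_1 are all 1, so H_0 = Z.

H_0 = Z.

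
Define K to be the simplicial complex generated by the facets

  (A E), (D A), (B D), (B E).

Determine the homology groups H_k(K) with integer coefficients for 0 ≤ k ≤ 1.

H_0 ≅ Z,  H_1 ≅ Z.

Take the total order A < B < D < E on the vertex set. Then K (dimension 1) consists of the simplices:

  0-simplices (4): A, B, D, E
  1-simplices (4): AD, AE, BD, BE

giving chain groups C_0 ≅ Z^4, C_1 ≅ Z^4.

The boundary map ∂_1: C_1 → C_0 sends each edge [p,q] (with p < q) to q − p.
As a 4×4 matrix over Z this has rank 3, with invariant factors (1,1,1).

Computing H_k = (kernel of ∂_k) / (image of ∂_{k+1}):

  H_0: rank C_0 − rank ∂_1 = 4 − 3 = 1, and the invariant factors of ∂_1 are all 1, so H_0 ≅ Z.
  H_1: rank ker ∂_1 − rank ∂_2 = (4 − 3) − 0 = 1, and there is no ∂_2, so H_1 ≅ Z.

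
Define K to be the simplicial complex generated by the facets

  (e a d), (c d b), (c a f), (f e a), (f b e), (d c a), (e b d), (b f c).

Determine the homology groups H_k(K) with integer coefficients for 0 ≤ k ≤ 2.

Take the total order a < b < c < d < e < f on the vertex set. Then K (dimension 2) consists of the simplices:

  0-simplices (6): a, b, c, d, e, f
  1-simplices (12): ac, ad, ae, af, bc, bd, be, bf, cd, cf, de, ef
  2-simplices (8): acd, acf, ade, aef, bcd, bcf, bde, bef

giving chain groups C_0 ≅ Z^6, C_1 ≅ Z^12, C_2 ≅ Z^8.

Boundary ∂_1: C_1 → C_0 is given by ∂[p,q] = [q] − [p]. For instance
  ∂ac = c − a.
This gives a 6×12 integer matrix of rank 5; reducing to Smith normal form yields diagonal entries (1,1,1,1,1).

∂_2: C_2 → C_1 sends each 2-simplex [p,q,r] to [q,r] − [p,r] + [p,q]. For instance
  ∂acf = cf − af + ac,
  ∂ade = de − ae + ad.
The resulting 12×8 matrix has rank 7, and its Smith normal form has invariant factors (1,1,1,1,1,1,1).

From H_k ≅ ker(∂_k) / im(∂_{k+1}) we obtain:

  H_0: rank C_0 − rank ∂_1 = 6 − 5 = 1, and the invariant factors of ∂_1 are all 1, so H_0 = Z.
  H_1: rank ker ∂_1 − rank ∂_2 = (12 − 5) − 7 = 0, and the invariant factors of ∂_2 are all 1, so H_1 = 0.
  H_2: rank ker ∂_2 − rank ∂_3 = (8 − 7) − 0 = 1, and there is no ∂_3, so H_2 = Z.

As a check, the Euler characteristic is 6 − 12 + 8 = 2, which agrees with 1 − 0 + 1 = 2.

H_0 = Z,  H_1 = 0,  H_2 = Z.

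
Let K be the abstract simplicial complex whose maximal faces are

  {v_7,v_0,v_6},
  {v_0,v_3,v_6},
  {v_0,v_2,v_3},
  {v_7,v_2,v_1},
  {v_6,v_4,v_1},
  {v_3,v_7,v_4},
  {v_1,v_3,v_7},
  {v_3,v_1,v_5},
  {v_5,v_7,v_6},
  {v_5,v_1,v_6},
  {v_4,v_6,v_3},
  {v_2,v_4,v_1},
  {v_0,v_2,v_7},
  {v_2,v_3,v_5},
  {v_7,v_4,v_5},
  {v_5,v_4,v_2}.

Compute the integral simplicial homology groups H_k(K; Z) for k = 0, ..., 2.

Take the total order v_0 < v_1 < v_2 < v_3 < v_4 < v_5 < v_6 < v_7 on the vertex set. Then K (dimension 2) consists of the simplices:

  0-simplices (8): [v_0], [v_1], [v_2], [v_3], [v_4], [v_5], [v_6], [v_7]
  1-simplices (24): (24 of them)
  2-simplices (16): (16 of them)

so the chain groups are C_0 ≅ Z^8, C_1 ≅ Z^24, C_2 ≅ Z^16.

The boundary map ∂_1: C_1 → C_0 maps an edge to its endpoints' difference, ∂[p,q] = q − p. For instance
  ∂[v_3,v_5] = [v_5] − [v_3].
The resulting 8×24 matrix has rank 7, and its Smith normal form has invariant factors (1,1,1,1,1,1,1).

Boundary ∂_2: C_2 → C_1 sends each 2-simplex [p,q,r] to [q,r] − [p,r] + [p,q]. For instance
  ∂[v_2,v_4,v_5] = [v_4,v_5] − [v_2,v_5] + [v_2,v_4],
  ∂[v_0,v_3,v_6] = [v_3,v_6] − [v_0,v_6] + [v_0,v_3].
The 24×16 boundary matrix has rank 15 and Smith normal form diag(1,1,1,1,1,1,1,1,1,1,1,1,1,1,1).

Now H_k = ker ∂_k / im ∂_{k+1}, so:

  H_0: rank C_0 − rank ∂_1 = 8 − 7 = 1, and the invariant factors of ∂_1 are all 1, so H_0 = Z.
  H_1: rank ker ∂_1 − rank ∂_2 = (24 − 7) − 15 = 2, and the invariant factors of ∂_2 are all 1, so H_1 = Z^2.
  H_2: rank ker ∂_2 − rank ∂_3 = (16 − 15) − 0 = 1, and there is no ∂_3, so H_2 = Z.

As a check, the Euler characteristic is 8 − 24 + 16 = 0, which agrees with 1 − 2 + 1 = 0.
(K is a triangulation of the torus T^2.)

H_0 = Z,  H_1 = Z^2,  H_2 = Z.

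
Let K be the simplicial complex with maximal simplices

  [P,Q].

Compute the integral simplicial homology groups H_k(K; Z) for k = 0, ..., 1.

H_0 ≅ Z,  H_1 = 0.

Fix the vertex order P < Q and write every simplex with vertices in increasing order. Then dim K = 1 and the simplices of K are:

  0-simplices (2): P, Q
  1-simplices (1): PQ

so the chain groups are C_0 ≅ Z^2, C_1 ≅ Z^1.

The boundary map ∂_1: C_1 → C_0 maps an edge to its endpoints' difference, ∂[p,q] = q − p.
The 2×1 boundary matrix has rank 1 and Smith normal form diag(1).

Computing H_k = (kernel of ∂_k) / (image of ∂_{k+1}):

  H_0: rank C_0 − rank ∂_1 = 2 − 1 = 1, and the invariant factors of ∂_1 are all 1, so H_0 ≅ Z.
  H_1: rank ker ∂_1 − rank ∂_2 = (1 − 1) − 0 = 0, and there is no ∂_2, so H_1 ≅ 0.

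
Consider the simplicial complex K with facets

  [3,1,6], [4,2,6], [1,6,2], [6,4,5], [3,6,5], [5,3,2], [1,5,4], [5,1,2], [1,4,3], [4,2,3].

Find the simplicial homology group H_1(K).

We work with the vertex ordering 1 < 2 < 3 < 4 < 5 < 6. The simplices of K, each written with vertices in increasing order, are:

  0-simplices (6): [1], [2], [3], [4], [5], [6]
  1-simplices (15): [1,2], [1,3], [1,4], [1,5], [1,6], [2,3], [2,4], [2,5], [2,6], [3,4], [3,5], [3,6], [4,5], [4,6], [5,6]
  2-simplices (10): [1,2,5], [1,2,6], [1,3,4], [1,3,6], [1,4,5], [2,3,4], [2,3,5], [2,4,6], [3,5,6], [4,5,6]

Hence C_0 ≅ Z^6, C_1 ≅ Z^15, C_2 ≅ Z^10.

Boundary ∂_1: C_1 → C_0 sends each edge [p,q] (with p < q) to q − p. For instance
  ∂[3,5] = [5] − [3].
The 6×15 boundary matrix has rank 5 and Smith normal form diag(1,1,1,1,1).

The boundary map ∂_2: C_2 → C_1 acts by ∂[p,q,r] = [q,r] − [p,r] + [p,q]. For instance
  ∂[2,3,4] = [3,4] − [2,4] + [2,3],
  ∂[1,2,5] = [2,5] − [1,5] + [1,2].
The 15×10 boundary matrix has rank 10 and Smith normal form diag(1,1,1,1,1,1,1,1,1,2).

Computing H_k = (kernel of ∂_k) / (image of ∂_{k+1}):

  H_1: rank ker ∂_1 − rank ∂_2 = (15 − 5) − 10 = 0, and ∂_2 has invariant factor 2 > 1, so H_1 = Z_2.

H_1 ≅ Z_2.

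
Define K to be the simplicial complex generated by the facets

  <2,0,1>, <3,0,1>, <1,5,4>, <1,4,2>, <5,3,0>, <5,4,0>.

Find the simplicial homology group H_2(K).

Take the total order 0 < 1 < 2 < 3 < 4 < 5 on the vertex set. Then K (dimension 2) consists of the simplices:

  0-simplices (6): [0], [1], [2], [3], [4], [5]
  1-simplices (12): [0,1], [0,2], [0,3], [0,4], [0,5], [1,2], [1,3], [1,4], [1,5], [2,4], [3,5], [4,5]
  2-simplices (6): [0,1,2], [0,1,3], [0,3,5], [0,4,5], [1,2,4], [1,4,5]

Hence C_0 ≅ Z^6, C_1 ≅ Z^12, C_2 ≅ Z^6.

Boundary ∂_1: C_1 → C_0 sends each edge [p,q] (with p < q) to q − p.
As a 6×12 matrix over Z this has rank 5, with invariant factors (1,1,1,1,1).

Boundary ∂_2: C_2 → C_1 maps a triangle to the signed sum of its edges. For instance
  ∂[1,2,4] = [2,4] − [1,4] + [1,2],
  ∂[0,4,5] = [4,5] − [0,5] + [0,4].
The resulting 12×6 matrix has rank 6, and its Smith normal form has invariant factors (1,1,1,1,1,1).

Now H_k = ker ∂_k / im ∂_{k+1}, so:

  H_2: rank ker ∂_2 − rank ∂_3 = (6 − 6) − 0 = 0, and there is no ∂_3, so H_2 = 0.

H_2 ≅ 0.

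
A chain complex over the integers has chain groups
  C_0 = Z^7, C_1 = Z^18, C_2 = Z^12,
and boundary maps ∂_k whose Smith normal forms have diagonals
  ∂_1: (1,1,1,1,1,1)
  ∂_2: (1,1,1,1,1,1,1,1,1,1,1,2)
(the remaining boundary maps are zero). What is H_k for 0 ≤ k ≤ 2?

H_0 ≅ Z,  H_1 ≅ Z/2Z,  H_2 = 0.

H_0: b_0 = 7 − 0 − 6 = 1; torsion from ∂_1 factors > 1: none. So H_0 ≅ Z.
H_1: b_1 = 18 − 6 − 12 = 0; torsion from ∂_2 factors > 1: [2]. So H_1 ≅ Z/2Z.
H_2: b_2 = 12 − 12 − 0 = 0; torsion from ∂_3 factors > 1: none. So H_2 ≅ 0.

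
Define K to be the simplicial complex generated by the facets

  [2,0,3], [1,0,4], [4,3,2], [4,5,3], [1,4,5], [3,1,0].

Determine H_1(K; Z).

Take the total order 0 < 1 < 2 < 3 < 4 < 5 on the vertex set. Then K (dimension 2) consists of the simplices:

  0-simplices (6): [0], [1], [2], [3], [4], [5]
  1-simplices (12): [0,1], [0,2], [0,3], [0,4], [1,3], [1,4], [1,5], [2,3], [2,4], [3,4], [3,5], [4,5]
  2-simplices (6): [0,1,3], [0,1,4], [0,2,3], [1,4,5], [2,3,4], [3,4,5]

so the chain groups are C_0 ≅ Z^6, C_1 ≅ Z^12, C_2 ≅ Z^6.

∂_1: C_1 → C_0 sends each edge [p,q] (with p < q) to q − p.
This gives a 6×12 integer matrix of rank 5; reducing to Smith normal form yields diagonal entries (1,1,1,1,1).

Boundary ∂_2: C_2 → C_1 sends each 2-simplex [p,q,r] to [q,r] − [p,r] + [p,q]. For instance
  ∂[0,1,4] = [1,4] − [0,4] + [0,1],
  ∂[0,1,3] = [1,3] − [0,3] + [0,1].
The 12×6 boundary matrix has rank 6 and Smith normal form diag(1,1,1,1,1,1).

Reading off H_k = ker ∂_k / im ∂_{k+1}:

  H_1: rank ker ∂_1 − rank ∂_2 = (12 − 5) − 6 = 1, and the invariant factors of ∂_2 are all 1, so H_1 = Z.

H_1 ≅ Z.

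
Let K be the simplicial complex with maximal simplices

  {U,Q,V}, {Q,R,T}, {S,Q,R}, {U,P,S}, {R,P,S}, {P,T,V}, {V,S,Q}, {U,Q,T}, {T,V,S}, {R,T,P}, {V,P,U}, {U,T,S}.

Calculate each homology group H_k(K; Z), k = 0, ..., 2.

Fix the vertex order P < Q < R < S < T < U < V and write every simplex with vertices in increasing order. Then dim K = 2 and the simplices of K are:

  0-simplices (7): P, Q, R, S, T, U, V
  1-simplices (18): PR, PS, PT, PU, PV, QR, QS, QT, QU, QV, RS, RT, ST, SU, SV, TU, TV, UV
  2-simplices (12): PRS, PRT, PSU, PTV, PUV, QRS, QRT, QSV, QTU, QUV, STU, STV

giving chain groups C_0 ≅ Z^7, C_1 ≅ Z^18, C_2 ≅ Z^12.

Boundary ∂_1: C_1 → C_0 is given by ∂[p,q] = [q] − [p]. For instance
  ∂TV = V − T.
The 7×18 boundary matrix has rank 6 and Smith normal form diag(1,1,1,1,1,1).

∂_2: C_2 → C_1 acts by ∂[p,q,r] = [q,r] − [p,r] + [p,q]. For instance
  ∂STU = TU − SU + ST,
  ∂QSV = SV − QV + QS.
The resulting 18×12 matrix has rank 12, and its Smith normal form has invariant factors (1,1,1,1,1,1,1,1,1,1,1,2).

Computing H_k = (kernel of ∂_k) / (image of ∂_{k+1}):

  H_0: rank C_0 − rank ∂_1 = 7 − 6 = 1, and the invariant factors of ∂_1 are all 1, so H_0 = Z.
  H_1: rank ker ∂_1 − rank ∂_2 = (18 − 6) − 12 = 0, and ∂_2 has invariant factor 2 > 1, so H_1 = Z/2.
  H_2: rank ker ∂_2 − rank ∂_3 = (12 − 12) − 0 = 0, and there is no ∂_3, so H_2 = 0.

As a check, the Euler characteristic is 7 − 18 + 12 = 1, which agrees with 1 − 0 + 0 = 1.

H_0 ≅ Z,  H_1 ≅ Z/2,  H_2 = 0.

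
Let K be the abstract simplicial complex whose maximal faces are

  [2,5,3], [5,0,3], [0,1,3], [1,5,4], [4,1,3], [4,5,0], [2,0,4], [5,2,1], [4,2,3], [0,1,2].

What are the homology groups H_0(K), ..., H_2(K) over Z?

K has 6 vertices, 15 edges, 10 triangles.
rank ∂_0 = 0, rank ∂_1 = 5 ⇒ b_0 = 6 − 0 − 5 = 1; all invariant factors of ∂_1 are 1 so no torsion. So H_0 = Z.
rank ∂_1 = 5, rank ∂_2 = 10 ⇒ b_1 = 15 − 5 − 10 = 0; ∂_2 has invariant factor(s) [2] giving torsion. So H_1 = Z/2.
rank ∂_2 = 10, rank ∂_3 = 0 ⇒ b_2 = 10 − 10 − 0 = 0. So H_2 = 0.

H_0 = Z,  H_1 = Z/2,  H_2 = 0.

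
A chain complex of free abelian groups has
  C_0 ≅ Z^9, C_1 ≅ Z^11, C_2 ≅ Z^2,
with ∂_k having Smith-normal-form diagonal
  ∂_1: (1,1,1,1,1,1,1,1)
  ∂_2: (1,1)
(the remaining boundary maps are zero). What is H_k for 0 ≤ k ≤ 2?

H_0: b_0 = 9 − 0 − 8 = 1; torsion from ∂_1 factors > 1: none. So H_0 ≅ Z.
H_1: b_1 = 11 − 8 − 2 = 1; torsion from ∂_2 factors > 1: none. So H_1 ≅ Z.
H_2: b_2 = 2 − 2 − 0 = 0; torsion from ∂_3 factors > 1: none. So H_2 ≅ 0.

H_0 ≅ Z,  H_1 ≅ Z,  H_2 = 0.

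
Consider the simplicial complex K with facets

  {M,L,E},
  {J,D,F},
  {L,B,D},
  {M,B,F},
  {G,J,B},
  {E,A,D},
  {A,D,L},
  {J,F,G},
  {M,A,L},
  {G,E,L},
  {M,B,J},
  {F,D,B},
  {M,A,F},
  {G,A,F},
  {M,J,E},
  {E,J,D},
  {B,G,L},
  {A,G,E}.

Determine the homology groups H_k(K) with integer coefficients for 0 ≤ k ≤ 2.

H_0 ≅ Z,  H_1 ≅ Z ⊕ Z/2Z,  H_2 = 0.

Take the total order A < B < D < E < F < G < J < L < M on the vertex set. Then K (dimension 2) consists of the simplices:

  0-simplices (9): A, B, D, E, F, G, J, L, M
  1-simplices (27): AD, AE, AF, AG, AL, AM, BD, BF, BG, BJ, BL, BM, DE, DF, DJ, DL, EG, EJ, EL, EM, FG, FJ, FM, GJ, GL, JM, LM
  2-simplices (18): ADE, ADL, AEG, AFG, AFM, ALM, BDF, BDL, BFM, BGJ, BGL, BJM, DEJ, DFJ, EGL, EJM, ELM, FGJ

so the chain groups are C_0 ≅ Z^9, C_1 ≅ Z^27, C_2 ≅ Z^18.

The boundary map ∂_1: C_1 → C_0 sends each edge [p,q] (with p < q) to q − p.
The resulting 9×27 matrix has rank 8, and its Smith normal form has invariant factors (1,1,1,1,1,1,1,1).

Boundary ∂_2: C_2 → C_1 acts by ∂[p,q,r] = [q,r] − [p,r] + [p,q]. For instance
  ∂AEG = EG − AG + AE,
  ∂DEJ = EJ − DJ + DE.
As a 27×18 matrix over Z this has rank 18, with invariant factors (1,1,1,1,1,1,1,1,1,1,1,1,1,1,1,1,1,2).

Computing H_k = (kernel of ∂_k) / (image of ∂_{k+1}):

  H_0: rank C_0 − rank ∂_1 = 9 − 8 = 1, and the invariant factors of ∂_1 are all 1, so H_0 = Z.
  H_1: rank ker ∂_1 − rank ∂_2 = (27 − 8) − 18 = 1, and ∂_2 has invariant factor 2 > 1, so H_1 = Z ⊕ Z/2Z.
  H_2: rank ker ∂_2 − rank ∂_3 = (18 − 18) − 0 = 0, and there is no ∂_3, so H_2 = 0.

As a check, the Euler characteristic is 9 − 27 + 18 = 0, which agrees with 1 − 1 + 0 = 0.
(K is a triangulation of the Klein bottle.)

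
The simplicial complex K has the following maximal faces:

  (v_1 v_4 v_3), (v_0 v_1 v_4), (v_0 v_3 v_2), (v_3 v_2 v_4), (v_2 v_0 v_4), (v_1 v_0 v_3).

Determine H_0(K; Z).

H_0 ≅ Z.

Order the vertices as v_0 < v_1 < v_2 < v_3 < v_4. Listing each simplex with vertices in this order, K has dimension 2 with simplices:

  0-simplices (5): [v_0], [v_1], [v_2], [v_3], [v_4]
  1-simplices (9): [v_0,v_1], [v_0,v_2], [v_0,v_3], [v_0,v_4], [v_1,v_3], [v_1,v_4], [v_2,v_3], [v_2,v_4], [v_3,v_4]
  2-simplices (6): [v_0,v_1,v_3], [v_0,v_1,v_4], [v_0,v_2,v_3], [v_0,v_2,v_4], [v_1,v_3,v_4], [v_2,v_3,v_4]

giving chain groups C_0 ≅ Z^5, C_1 ≅ Z^9, C_2 ≅ Z^6.

The boundary map ∂_1: C_1 → C_0 sends each edge [p,q] (with p < q) to q − p. For instance
  ∂[v_1,v_4] = [v_4] − [v_1].
The resulting 5×9 matrix has rank 4, and its Smith normal form has invariant factors (1,1,1,1).

∂_2: C_2 → C_1 sends each 2-simplex [p,q,r] to [q,r] − [p,r] + [p,q]. For instance
  ∂[v_1,v_3,v_4] = [v_3,v_4] − [v_1,v_4] + [v_1,v_3],
  ∂[v_0,v_1,v_3] = [v_1,v_3] − [v_0,v_3] + [v_0,v_1].
As a 9×6 matrix over Z this has rank 5, with invariant factors (1,1,1,1,1).

Computing H_k = (kernel of ∂_k) / (image of ∂_{k+1}):

  H_0: rank C_0 − rank ∂_1 = 5 − 4 = 1, and the invariant factors of ∂_1 are all 1, so H_0 = Z.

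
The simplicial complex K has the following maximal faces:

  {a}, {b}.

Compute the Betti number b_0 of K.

Order the vertices as a < b. Listing each simplex with vertices in this order, K has dimension 0 with simplices:

  0-simplices (2): a, b

Hence C_0 ≅ Z^2.

Now H_k = ker ∂_k / im ∂_{k+1}, so:

  H_0: rank C_0 − rank ∂_1 = 2 − 0 = 2, and there is no ∂_1, so H_0 = Z^2.

Hence the Betti numbers are b_0 = 2.

b_0 = 2.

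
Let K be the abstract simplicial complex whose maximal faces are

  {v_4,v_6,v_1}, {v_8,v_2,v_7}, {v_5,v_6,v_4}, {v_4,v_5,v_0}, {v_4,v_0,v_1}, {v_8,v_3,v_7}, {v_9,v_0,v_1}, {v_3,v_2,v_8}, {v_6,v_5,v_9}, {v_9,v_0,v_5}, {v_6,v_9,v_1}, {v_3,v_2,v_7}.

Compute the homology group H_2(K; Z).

H_2 ≅ Z^2.

Take the total order v_0 < v_1 < v_2 < v_3 < v_4 < v_5 < v_6 < v_7 < v_8 < v_9 on the vertex set. Then K (dimension 2) consists of the simplices:

  0-simplices (10): [v_0], [v_1], [v_2], [v_3], [v_4], [v_5], [v_6], [v_7], [v_8], [v_9]
  1-simplices (18): (18 of them)
  2-simplices (12): (12 of them)

Hence C_0 ≅ Z^10, C_1 ≅ Z^18, C_2 ≅ Z^12.

Boundary ∂_1: C_1 → C_0 is given by ∂[p,q] = [q] − [p]. For instance
  ∂[v_1,v_9] = [v_9] − [v_1].
The resulting 10×18 matrix has rank 8, and its Smith normal form has invariant factors (1,1,1,1,1,1,1,1).

The boundary map ∂_2: C_2 → C_1 acts by ∂[p,q,r] = [q,r] − [p,r] + [p,q]. For instance
  ∂[v_1,v_6,v_9] = [v_6,v_9] − [v_1,v_9] + [v_1,v_6],
  ∂[v_0,v_1,v_4] = [v_1,v_4] − [v_0,v_4] + [v_0,v_1].
The resulting 18×12 matrix has rank 10, and its Smith normal form has invariant factors (1,1,1,1,1,1,1,1,1,1).

Computing H_k = (kernel of ∂_k) / (image of ∂_{k+1}):

  H_2: rank ker ∂_2 − rank ∂_3 = (12 − 10) − 0 = 2, and there is no ∂_3, so H_2 = Z^2.

(K is a triangulation of the disjoint union of the 2-sphere S^2 and the 2-sphere S^2.)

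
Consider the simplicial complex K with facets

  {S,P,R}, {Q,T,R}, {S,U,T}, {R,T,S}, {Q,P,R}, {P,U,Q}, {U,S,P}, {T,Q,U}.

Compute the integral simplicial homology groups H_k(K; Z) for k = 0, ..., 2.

Take the total order P < Q < R < S < T < U on the vertex set. Then K (dimension 2) consists of the simplices:

  0-simplices (6): P, Q, R, S, T, U
  1-simplices (12): PQ, PR, PS, PU, QR, QT, QU, RS, RT, ST, SU, TU
  2-simplices (8): PQR, PQU, PRS, PSU, QRT, QTU, RST, STU

giving chain groups C_0 ≅ Z^6, C_1 ≅ Z^12, C_2 ≅ Z^8.

The boundary map ∂_1: C_1 → C_0 maps an edge to its endpoints' difference, ∂[p,q] = q − p. For instance
  ∂PR = R − P.
This gives a 6×12 integer matrix of rank 5; reducing to Smith normal form yields diagonal entries (1,1,1,1,1).

Boundary ∂_2: C_2 → C_1 maps a triangle to the signed sum of its edges. For instance
  ∂PRS = RS − PS + PR,
  ∂RST = ST − RT + RS.
As a 12×8 matrix over Z this has rank 7, with invariant factors (1,1,1,1,1,1,1).

Reading off H_k = ker ∂_k / im ∂_{k+1}:

  H_0: rank C_0 − rank ∂_1 = 6 − 5 = 1, and the invariant factors of ∂_1 are all 1, so H_0 = Z.
  H_1: rank ker ∂_1 − rank ∂_2 = (12 − 5) − 7 = 0, and the invariant factors of ∂_2 are all 1, so H_1 = 0.
  H_2: rank ker ∂_2 − rank ∂_3 = (8 − 7) − 0 = 1, and there is no ∂_3, so H_2 = Z.

As a check, the Euler characteristic is 6 − 12 + 8 = 2, which agrees with 1 − 0 + 1 = 2.
(K is a triangulation of the 2-sphere S^2.)

H_0 ≅ Z,  H_1 = 0,  H_2 ≅ Z.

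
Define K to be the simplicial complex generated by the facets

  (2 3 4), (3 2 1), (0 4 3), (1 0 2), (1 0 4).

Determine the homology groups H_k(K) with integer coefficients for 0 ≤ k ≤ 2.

H_0 = Z,  H_1 = Z,  H_2 = 0.

K has 5 vertices, 10 edges, 5 triangles.
rank ∂_0 = 0, rank ∂_1 = 4 ⇒ b_0 = 5 − 0 − 4 = 1; all invariant factors of ∂_1 are 1 so no torsion. So H_0 ≅ Z.
rank ∂_1 = 4, rank ∂_2 = 5 ⇒ b_1 = 10 − 4 − 5 = 1; all invariant factors of ∂_2 are 1 so no torsion. So H_1 ≅ Z.
rank ∂_2 = 5, rank ∂_3 = 0 ⇒ b_2 = 5 − 5 − 0 = 0. So H_2 ≅ 0.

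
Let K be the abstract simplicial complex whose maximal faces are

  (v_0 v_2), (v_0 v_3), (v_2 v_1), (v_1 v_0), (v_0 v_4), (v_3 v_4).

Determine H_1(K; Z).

Take the total order v_0 < v_1 < v_2 < v_3 < v_4 on the vertex set. Then K (dimension 1) consists of the simplices:

  0-simplices (5): [v_0], [v_1], [v_2], [v_3], [v_4]
  1-simplices (6): [v_0,v_1], [v_0,v_2], [v_0,v_3], [v_0,v_4], [v_1,v_2], [v_3,v_4]

so the chain groups are C_0 ≅ Z^5, C_1 ≅ Z^6.

The boundary map ∂_1: C_1 → C_0 is given by ∂[p,q] = [q] − [p]. For instance
  ∂[v_0,v_2] = [v_2] − [v_0].
As a 5×6 matrix over Z this has rank 4, with invariant factors (1,1,1,1).

From H_k ≅ ker(∂_k) / im(∂_{k+1}) we obtain:

  H_1: rank ker ∂_1 − rank ∂_2 = (6 − 4) − 0 = 2, and there is no ∂_2, so H_1 = Z^2.

(K is a triangulation of a wedge of 2 circles.)

H_1 = Z^2.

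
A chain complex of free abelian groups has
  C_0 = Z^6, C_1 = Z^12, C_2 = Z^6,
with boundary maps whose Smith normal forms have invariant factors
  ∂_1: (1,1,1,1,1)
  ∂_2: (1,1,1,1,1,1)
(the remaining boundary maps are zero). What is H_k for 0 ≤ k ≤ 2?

H_0: b_0 = 6 − 0 − 5 = 1; torsion from ∂_1 factors > 1: none. So H_0 = Z.
H_1: b_1 = 12 − 5 − 6 = 1; torsion from ∂_2 factors > 1: none. So H_1 = Z.
H_2: b_2 = 6 − 6 − 0 = 0; torsion from ∂_3 factors > 1: none. So H_2 = 0.

H_0 = Z,  H_1 = Z,  H_2 = 0.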